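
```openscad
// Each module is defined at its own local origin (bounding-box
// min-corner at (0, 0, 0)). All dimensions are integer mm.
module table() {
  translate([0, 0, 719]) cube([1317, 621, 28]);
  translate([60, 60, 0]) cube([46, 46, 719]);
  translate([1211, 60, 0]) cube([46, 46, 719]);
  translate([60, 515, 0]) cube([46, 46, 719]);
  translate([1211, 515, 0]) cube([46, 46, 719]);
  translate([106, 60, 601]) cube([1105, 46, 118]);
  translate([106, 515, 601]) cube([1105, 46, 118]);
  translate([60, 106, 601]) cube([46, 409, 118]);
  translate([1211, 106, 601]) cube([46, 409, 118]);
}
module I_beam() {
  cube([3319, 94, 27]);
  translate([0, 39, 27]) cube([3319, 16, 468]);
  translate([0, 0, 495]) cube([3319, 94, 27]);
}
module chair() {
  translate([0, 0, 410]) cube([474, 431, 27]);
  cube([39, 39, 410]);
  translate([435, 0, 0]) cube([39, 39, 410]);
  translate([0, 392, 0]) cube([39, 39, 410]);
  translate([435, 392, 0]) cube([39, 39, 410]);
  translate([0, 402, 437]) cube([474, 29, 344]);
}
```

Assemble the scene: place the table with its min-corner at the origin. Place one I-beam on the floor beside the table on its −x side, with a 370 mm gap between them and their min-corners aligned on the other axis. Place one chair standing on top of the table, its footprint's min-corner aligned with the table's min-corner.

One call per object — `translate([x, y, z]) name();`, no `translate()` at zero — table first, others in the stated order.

table();
translate([-3689, 0, 0]) I_beam();
translate([0, 0, 747]) chair();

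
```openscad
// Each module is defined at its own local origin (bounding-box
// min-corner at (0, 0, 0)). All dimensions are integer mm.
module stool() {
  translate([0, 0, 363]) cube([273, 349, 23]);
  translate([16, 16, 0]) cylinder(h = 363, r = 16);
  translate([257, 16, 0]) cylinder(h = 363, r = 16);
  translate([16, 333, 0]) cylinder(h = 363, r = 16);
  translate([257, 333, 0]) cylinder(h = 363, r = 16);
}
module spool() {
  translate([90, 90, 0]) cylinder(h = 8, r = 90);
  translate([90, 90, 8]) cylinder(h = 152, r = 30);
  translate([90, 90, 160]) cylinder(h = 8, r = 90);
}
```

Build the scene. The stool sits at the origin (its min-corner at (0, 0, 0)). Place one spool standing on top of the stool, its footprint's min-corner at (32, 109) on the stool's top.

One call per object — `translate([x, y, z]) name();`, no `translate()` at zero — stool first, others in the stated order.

stool();
translate([32, 109, 386]) spool();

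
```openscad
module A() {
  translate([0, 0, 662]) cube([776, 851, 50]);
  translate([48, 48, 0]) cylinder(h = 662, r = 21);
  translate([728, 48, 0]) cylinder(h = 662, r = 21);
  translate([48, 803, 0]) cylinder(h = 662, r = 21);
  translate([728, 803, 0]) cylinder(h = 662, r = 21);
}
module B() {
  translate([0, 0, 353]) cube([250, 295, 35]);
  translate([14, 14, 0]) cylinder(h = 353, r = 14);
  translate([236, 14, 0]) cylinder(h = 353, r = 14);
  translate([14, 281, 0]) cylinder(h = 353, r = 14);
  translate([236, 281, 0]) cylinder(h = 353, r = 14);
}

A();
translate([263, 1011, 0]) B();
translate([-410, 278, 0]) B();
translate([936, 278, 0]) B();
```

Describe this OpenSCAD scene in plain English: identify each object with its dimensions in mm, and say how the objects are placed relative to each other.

A is a table: top 776 mm (x) × 851 mm (y), 50 mm thick, upper face at z = 712 mm, on four round legs of 42 mm diameter, each leg's bounding box inset 27 mm from the nearest pair of top edges, running from z = 0 to the bottom of the top.

B is a four-legged stool. The seat is 250×295 mm, 35 mm thick, top at z = 388 mm. It stands on four round legs, each 28 mm in diameter, from z = 0 to the seat underside, each leg's axis is inset half a diameter from the nearest pair of seat edges (so the leg's bounding box is flush with the corner).

Three stools sit around the table at the +y, −x, +x sides.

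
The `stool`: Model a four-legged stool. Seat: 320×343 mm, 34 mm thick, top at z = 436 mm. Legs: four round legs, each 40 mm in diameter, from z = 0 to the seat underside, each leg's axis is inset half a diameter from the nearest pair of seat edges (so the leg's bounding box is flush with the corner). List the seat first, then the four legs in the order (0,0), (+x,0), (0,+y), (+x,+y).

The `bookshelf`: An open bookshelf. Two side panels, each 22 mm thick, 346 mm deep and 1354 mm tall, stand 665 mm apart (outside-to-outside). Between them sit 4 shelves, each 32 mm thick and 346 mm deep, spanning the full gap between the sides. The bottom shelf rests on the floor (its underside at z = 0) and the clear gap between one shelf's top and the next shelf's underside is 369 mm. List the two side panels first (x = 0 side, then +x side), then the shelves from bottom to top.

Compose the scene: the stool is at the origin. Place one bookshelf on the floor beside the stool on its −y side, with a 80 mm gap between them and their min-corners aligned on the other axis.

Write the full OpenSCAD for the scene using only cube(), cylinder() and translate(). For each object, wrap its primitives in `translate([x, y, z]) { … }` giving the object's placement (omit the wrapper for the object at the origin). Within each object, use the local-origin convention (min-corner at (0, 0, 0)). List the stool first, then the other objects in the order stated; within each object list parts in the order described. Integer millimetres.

translate([0, 0, 402]) cube([320, 343, 34]);
translate([20, 20, 0]) cylinder(h = 402, r = 20);
translate([300, 20, 0]) cylinder(h = 402, r = 20);
translate([20, 323, 0]) cylinder(h = 402, r = 20);
translate([300, 323, 0]) cylinder(h = 402, r = 20);
translate([0, -426, 0]) {
  cube([22, 346, 1354]);
  translate([643, 0, 0]) cube([22, 346, 1354]);
  translate([22, 0, 0]) cube([621, 346, 32]);
  translate([22, 0, 401]) cube([621, 346, 32]);
  translate([22, 0, 802]) cube([621, 346, 32]);
  translate([22, 0, 1203]) cube([621, 346, 32]);
}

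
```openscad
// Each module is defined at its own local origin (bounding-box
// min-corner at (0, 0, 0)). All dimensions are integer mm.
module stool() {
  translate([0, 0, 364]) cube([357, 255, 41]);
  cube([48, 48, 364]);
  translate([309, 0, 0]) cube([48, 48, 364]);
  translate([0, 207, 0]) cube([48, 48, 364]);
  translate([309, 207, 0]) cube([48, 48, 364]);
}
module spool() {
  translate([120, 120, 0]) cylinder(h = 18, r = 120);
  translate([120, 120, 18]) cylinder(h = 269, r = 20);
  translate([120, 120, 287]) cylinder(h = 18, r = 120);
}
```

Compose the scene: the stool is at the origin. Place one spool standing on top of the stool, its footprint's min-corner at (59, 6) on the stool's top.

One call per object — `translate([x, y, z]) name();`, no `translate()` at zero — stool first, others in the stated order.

stool();
translate([59, 6, 405]) spool();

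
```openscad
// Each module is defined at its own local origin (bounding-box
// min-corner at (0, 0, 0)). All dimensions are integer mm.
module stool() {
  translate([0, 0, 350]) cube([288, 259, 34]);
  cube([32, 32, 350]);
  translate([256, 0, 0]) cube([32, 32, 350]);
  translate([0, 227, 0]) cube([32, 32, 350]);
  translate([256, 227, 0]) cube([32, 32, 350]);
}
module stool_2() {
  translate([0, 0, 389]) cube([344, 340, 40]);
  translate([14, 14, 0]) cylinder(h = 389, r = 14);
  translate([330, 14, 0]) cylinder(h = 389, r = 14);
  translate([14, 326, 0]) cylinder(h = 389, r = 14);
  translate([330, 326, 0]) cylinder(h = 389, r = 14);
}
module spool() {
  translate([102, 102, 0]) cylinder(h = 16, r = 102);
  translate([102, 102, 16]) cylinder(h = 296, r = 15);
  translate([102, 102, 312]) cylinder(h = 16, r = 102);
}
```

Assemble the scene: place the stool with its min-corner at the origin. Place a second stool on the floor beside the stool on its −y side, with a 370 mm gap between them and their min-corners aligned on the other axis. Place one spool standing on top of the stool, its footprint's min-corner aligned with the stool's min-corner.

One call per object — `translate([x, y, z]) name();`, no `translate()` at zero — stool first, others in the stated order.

stool();
translate([0, -710, 0]) stool_2();
translate([0, 0, 384]) spool();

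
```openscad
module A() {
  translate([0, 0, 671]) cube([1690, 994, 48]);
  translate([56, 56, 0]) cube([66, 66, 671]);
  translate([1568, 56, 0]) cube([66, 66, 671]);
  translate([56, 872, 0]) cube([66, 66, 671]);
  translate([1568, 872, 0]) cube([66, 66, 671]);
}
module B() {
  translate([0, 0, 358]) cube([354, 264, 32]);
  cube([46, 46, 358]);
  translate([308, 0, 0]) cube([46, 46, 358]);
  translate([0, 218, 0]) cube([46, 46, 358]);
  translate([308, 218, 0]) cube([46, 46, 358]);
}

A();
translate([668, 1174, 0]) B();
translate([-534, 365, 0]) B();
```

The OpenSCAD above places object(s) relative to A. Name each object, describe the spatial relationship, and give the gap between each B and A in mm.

A is a table. B is a stool. Two stools sit around the table at the +y, −x sides. The gap between each stool and the table is 180 mm.

Each stool's nearest face is 180 mm from the table's bounding box.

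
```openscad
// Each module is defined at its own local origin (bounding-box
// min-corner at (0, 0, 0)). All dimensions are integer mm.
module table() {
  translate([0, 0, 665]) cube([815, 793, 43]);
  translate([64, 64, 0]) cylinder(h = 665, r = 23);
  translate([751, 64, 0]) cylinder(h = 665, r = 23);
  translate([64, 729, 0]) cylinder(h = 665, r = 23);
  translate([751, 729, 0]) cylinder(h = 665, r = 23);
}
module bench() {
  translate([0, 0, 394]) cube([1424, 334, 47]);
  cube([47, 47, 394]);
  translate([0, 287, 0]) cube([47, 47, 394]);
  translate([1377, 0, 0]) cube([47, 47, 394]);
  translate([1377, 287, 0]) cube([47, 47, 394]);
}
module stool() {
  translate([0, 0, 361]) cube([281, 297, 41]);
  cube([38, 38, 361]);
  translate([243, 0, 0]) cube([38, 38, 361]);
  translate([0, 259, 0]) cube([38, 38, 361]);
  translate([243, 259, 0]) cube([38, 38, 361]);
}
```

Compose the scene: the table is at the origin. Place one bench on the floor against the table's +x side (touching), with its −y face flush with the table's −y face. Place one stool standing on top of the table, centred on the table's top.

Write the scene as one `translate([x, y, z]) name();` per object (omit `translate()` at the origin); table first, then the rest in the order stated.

table();
translate([815, 0, 0]) bench();
translate([267, 248, 708]) stool();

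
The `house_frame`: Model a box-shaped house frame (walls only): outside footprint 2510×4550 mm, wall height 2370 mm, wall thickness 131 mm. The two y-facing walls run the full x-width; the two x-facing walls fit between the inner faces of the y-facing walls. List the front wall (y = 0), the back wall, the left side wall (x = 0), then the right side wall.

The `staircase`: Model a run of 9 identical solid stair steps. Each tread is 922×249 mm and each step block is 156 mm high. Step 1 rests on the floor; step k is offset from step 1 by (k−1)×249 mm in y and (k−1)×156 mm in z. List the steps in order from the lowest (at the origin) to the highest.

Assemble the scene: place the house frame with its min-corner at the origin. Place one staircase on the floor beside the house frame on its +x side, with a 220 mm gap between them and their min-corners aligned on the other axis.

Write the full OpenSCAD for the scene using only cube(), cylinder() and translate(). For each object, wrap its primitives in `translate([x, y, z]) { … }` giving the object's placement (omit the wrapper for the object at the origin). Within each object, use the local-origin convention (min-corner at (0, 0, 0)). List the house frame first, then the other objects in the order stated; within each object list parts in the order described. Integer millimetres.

cube([2510, 131, 2370]);
translate([0, 4419, 0]) cube([2510, 131, 2370]);
translate([0, 131, 0]) cube([131, 4288, 2370]);
translate([2379, 131, 0]) cube([131, 4288, 2370]);
translate([2730, 0, 0]) {
  cube([922, 249, 156]);
  translate([0, 249, 156]) cube([922, 249, 156]);
  translate([0, 498, 312]) cube([922, 249, 156]);
  translate([0, 747, 468]) cube([922, 249, 156]);
  translate([0, 996, 624]) cube([922, 249, 156]);
  translate([0, 1245, 780]) cube([922, 249, 156]);
  translate([0, 1494, 936]) cube([922, 249, 156]);
  translate([0, 1743, 1092]) cube([922, 249, 156]);
  translate([0, 1992, 1248]) cube([922, 249, 156]);
}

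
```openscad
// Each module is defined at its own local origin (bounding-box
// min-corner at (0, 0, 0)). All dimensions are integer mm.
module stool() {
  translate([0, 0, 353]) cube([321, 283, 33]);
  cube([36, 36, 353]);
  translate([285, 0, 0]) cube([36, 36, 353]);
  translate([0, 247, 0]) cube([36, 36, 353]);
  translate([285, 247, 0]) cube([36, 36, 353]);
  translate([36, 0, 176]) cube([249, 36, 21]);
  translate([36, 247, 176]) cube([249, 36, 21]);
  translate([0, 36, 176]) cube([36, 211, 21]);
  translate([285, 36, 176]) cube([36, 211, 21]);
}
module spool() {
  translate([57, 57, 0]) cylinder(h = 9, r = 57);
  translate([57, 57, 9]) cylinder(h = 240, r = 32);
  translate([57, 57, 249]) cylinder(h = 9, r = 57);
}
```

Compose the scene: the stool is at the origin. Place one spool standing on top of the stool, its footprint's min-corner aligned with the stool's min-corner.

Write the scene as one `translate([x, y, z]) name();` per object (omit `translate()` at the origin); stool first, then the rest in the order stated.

stool();
translate([0, 0, 386]) spool();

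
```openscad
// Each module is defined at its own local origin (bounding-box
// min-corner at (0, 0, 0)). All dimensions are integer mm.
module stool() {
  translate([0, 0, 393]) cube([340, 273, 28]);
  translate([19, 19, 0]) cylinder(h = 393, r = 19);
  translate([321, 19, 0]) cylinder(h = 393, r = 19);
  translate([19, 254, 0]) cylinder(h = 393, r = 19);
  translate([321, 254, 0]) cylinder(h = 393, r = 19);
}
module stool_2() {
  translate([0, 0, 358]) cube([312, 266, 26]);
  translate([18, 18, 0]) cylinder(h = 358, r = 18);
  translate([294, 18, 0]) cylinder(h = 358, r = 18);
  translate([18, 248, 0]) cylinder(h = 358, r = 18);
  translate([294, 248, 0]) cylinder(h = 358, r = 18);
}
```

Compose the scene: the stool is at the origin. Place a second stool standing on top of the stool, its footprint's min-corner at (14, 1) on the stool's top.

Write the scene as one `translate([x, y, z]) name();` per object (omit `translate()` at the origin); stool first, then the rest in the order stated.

stool();
translate([14, 1, 421]) stool_2();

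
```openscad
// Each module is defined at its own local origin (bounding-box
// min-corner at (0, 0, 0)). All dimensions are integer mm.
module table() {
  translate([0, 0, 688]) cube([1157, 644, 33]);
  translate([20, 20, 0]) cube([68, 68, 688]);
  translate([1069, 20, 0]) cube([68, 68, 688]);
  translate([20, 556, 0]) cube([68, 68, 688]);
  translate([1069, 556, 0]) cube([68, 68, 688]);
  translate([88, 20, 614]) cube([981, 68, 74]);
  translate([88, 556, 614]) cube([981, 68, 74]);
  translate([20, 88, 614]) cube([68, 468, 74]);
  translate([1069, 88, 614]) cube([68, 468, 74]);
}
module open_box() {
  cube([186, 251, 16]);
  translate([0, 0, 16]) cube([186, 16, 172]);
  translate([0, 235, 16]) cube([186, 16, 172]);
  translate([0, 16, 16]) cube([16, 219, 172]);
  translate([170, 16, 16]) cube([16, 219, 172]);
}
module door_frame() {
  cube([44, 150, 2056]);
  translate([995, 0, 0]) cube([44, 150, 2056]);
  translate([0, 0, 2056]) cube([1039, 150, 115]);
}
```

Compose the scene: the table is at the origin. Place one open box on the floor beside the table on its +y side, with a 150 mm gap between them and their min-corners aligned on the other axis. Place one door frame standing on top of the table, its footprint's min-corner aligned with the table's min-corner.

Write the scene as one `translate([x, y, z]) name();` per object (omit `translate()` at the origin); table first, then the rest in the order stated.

table();
translate([0, 794, 0]) open_box();
translate([0, 0, 721]) door_frame();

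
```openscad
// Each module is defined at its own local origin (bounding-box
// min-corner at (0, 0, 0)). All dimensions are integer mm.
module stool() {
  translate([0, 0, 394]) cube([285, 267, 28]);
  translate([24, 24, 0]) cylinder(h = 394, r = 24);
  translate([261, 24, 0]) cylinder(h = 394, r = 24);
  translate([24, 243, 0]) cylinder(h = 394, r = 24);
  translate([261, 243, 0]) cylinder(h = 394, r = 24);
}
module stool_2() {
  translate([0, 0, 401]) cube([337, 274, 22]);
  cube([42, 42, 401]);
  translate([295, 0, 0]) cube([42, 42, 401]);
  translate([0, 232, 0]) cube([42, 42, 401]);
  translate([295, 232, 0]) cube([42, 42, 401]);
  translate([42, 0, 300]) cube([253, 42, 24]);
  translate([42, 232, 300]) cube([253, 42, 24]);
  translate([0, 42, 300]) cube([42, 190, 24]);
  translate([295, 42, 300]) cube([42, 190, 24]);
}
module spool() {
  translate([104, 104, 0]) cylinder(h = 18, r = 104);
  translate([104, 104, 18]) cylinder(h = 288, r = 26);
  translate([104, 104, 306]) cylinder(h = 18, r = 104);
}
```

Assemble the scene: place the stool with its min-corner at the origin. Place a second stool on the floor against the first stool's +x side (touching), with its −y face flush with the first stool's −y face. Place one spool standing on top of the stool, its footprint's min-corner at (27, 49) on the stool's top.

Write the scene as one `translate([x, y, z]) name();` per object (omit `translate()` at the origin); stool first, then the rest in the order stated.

stool();
translate([285, 0, 0]) stool_2();
translate([27, 49, 422]) spool();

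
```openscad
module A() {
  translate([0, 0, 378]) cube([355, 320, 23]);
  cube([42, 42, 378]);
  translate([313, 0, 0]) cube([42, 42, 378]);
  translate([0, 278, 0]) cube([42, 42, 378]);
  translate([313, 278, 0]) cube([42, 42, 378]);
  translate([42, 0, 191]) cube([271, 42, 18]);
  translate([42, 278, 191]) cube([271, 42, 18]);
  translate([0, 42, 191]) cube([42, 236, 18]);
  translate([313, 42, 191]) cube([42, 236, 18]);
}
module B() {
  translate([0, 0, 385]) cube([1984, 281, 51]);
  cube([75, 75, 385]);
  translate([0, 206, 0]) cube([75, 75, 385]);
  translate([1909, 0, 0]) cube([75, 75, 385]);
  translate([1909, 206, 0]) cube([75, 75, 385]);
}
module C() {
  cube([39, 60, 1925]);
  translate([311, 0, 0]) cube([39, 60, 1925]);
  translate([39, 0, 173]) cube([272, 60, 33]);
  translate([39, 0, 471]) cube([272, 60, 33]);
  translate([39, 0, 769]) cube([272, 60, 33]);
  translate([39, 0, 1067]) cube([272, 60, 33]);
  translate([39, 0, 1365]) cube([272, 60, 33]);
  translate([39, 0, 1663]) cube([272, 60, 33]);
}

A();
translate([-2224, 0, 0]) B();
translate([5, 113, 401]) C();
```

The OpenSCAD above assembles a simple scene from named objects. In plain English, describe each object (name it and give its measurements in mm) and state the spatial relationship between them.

A is a four-legged stool. The seat is 355×320 mm, 23 mm thick, top at z = 401 mm. It stands on four square legs, each 42×42 mm in cross-section, from z = 0 to the seat underside, each flush with a corner of the seat. Four stretchers, 42 mm wide and 18 mm tall, connect adjacent legs with their undersides at z = 191 mm, each running between the inner faces of the legs it joins and aligned with the legs' outer faces on the other axis.

B is a long wooden bench with a 1984 mm (x) × 281 mm (y) seat, 51 mm thick, its top surface 436 mm above the floor. Four 75 mm square legs at the seat corners, flush with the edges, run from z = 0 to the seat underside.

C is a wooden ladder with two side rails of 39×60 mm section and 1925 mm height, set 350 mm apart overall. Between them run 6 rectangular rungs (60 mm deep, 33 mm thick), front faces flush with the rails' −y face. The bottom of the first rung is 173 mm above the floor and each subsequent rung is 298 mm higher than the one below.

The bench is on the floor beside the stool on its −x side. The ladder is on top of the stool.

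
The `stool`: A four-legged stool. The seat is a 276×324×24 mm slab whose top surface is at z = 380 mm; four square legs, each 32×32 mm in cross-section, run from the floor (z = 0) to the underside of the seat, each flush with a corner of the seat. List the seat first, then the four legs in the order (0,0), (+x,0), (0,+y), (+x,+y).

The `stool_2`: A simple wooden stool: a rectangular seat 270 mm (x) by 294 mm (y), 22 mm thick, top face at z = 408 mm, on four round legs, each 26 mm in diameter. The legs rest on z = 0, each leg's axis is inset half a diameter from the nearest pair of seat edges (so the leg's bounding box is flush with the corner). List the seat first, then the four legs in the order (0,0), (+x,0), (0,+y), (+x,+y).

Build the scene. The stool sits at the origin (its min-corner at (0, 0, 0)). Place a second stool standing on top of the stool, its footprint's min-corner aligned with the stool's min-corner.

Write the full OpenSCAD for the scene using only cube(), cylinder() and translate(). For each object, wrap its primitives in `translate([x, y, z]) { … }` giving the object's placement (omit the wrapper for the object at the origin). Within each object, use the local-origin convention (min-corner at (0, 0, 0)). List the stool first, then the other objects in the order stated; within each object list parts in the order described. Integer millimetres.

translate([0, 0, 356]) cube([276, 324, 24]);
cube([32, 32, 356]);
translate([244, 0, 0]) cube([32, 32, 356]);
translate([0, 292, 0]) cube([32, 32, 356]);
translate([244, 292, 0]) cube([32, 32, 356]);
translate([0, 0, 380]) {
  translate([0, 0, 386]) cube([270, 294, 22]);
  translate([13, 13, 0]) cylinder(h = 386, r = 13);
  translate([257, 13, 0]) cylinder(h = 386, r = 13);
  translate([13, 281, 0]) cylinder(h = 386, r = 13);
  translate([257, 281, 0]) cylinder(h = 386, r = 13);
}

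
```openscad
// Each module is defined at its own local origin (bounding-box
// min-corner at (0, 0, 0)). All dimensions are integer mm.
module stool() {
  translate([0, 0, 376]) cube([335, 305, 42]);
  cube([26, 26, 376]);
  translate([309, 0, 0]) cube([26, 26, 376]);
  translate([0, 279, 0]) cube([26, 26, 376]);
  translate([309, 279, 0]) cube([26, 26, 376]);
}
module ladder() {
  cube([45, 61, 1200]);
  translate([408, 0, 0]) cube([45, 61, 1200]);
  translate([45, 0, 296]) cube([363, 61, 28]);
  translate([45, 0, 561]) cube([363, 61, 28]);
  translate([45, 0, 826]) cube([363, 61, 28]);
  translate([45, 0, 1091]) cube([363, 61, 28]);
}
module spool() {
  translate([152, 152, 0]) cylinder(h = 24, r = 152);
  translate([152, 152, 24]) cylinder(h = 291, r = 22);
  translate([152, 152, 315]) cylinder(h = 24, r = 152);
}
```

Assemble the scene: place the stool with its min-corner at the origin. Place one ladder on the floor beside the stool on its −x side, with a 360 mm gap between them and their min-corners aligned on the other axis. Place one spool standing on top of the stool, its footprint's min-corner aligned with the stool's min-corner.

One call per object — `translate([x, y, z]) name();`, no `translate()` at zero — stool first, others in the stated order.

stool();
translate([-813, 0, 0]) ladder();
translate([0, 0, 418]) spool();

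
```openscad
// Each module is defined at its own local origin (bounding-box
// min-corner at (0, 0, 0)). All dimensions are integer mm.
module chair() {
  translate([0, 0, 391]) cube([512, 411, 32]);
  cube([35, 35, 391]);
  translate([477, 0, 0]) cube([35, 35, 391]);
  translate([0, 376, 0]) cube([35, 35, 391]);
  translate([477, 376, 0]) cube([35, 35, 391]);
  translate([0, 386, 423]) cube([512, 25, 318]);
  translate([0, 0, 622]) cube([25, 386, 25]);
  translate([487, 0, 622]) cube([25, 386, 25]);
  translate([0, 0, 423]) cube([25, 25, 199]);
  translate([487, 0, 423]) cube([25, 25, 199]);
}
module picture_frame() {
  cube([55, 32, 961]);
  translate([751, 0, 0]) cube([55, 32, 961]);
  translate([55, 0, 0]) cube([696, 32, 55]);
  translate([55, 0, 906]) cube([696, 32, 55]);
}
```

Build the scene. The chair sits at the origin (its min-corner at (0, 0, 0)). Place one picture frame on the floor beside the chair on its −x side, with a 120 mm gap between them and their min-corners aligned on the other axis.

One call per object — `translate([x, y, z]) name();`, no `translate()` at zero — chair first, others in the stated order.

chair();
translate([-926, 0, 0]) picture_frame();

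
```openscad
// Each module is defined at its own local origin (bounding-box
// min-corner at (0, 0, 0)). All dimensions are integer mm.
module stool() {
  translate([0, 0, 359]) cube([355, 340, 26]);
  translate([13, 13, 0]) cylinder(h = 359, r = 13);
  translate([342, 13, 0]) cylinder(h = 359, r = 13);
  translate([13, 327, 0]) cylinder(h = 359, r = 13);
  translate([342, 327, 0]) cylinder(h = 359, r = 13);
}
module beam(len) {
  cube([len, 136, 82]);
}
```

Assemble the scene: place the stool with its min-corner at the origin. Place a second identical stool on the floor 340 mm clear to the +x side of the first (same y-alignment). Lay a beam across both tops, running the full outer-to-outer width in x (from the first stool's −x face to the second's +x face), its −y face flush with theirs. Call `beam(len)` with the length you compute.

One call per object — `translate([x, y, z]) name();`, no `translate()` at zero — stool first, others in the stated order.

stool();
translate([695, 0, 0]) stool();
translate([0, 0, 385]) beam(1050);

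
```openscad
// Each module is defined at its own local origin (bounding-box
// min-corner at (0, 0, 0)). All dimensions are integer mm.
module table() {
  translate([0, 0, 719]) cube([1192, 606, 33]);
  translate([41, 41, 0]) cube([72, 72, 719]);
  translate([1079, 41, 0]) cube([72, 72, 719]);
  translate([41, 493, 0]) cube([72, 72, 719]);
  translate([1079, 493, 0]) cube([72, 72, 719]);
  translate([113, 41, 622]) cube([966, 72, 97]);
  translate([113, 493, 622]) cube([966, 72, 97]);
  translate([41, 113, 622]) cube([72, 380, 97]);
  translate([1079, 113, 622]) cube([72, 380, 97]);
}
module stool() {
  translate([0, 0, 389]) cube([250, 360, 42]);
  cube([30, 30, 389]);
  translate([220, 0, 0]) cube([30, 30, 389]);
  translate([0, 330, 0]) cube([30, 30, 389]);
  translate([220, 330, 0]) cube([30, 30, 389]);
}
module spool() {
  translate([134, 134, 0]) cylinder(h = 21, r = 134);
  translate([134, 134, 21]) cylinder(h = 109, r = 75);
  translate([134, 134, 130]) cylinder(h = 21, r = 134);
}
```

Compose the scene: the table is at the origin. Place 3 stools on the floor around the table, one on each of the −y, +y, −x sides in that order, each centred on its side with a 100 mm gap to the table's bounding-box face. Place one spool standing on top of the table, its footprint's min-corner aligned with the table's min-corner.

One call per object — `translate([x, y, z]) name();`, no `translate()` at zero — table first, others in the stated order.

table();
translate([471, -460, 0]) stool();
translate([471, 706, 0]) stool();
translate([-350, 123, 0]) stool();
translate([0, 0, 752]) spool();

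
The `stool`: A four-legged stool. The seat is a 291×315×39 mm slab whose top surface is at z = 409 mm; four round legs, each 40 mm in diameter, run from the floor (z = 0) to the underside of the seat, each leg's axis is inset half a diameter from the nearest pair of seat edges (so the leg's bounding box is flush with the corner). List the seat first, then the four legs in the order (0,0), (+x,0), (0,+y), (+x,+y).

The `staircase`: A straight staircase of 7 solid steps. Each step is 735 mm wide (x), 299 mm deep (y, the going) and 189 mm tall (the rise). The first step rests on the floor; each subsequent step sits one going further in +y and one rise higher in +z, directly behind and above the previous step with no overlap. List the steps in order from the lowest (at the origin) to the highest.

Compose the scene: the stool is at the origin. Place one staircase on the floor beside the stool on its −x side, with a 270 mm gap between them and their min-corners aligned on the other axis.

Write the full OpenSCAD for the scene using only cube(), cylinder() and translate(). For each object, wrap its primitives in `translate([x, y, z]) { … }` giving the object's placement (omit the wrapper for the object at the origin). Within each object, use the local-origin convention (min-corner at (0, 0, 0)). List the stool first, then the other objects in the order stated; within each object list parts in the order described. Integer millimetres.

translate([0, 0, 370]) cube([291, 315, 39]);
translate([20, 20, 0]) cylinder(h = 370, r = 20);
translate([271, 20, 0]) cylinder(h = 370, r = 20);
translate([20, 295, 0]) cylinder(h = 370, r = 20);
translate([271, 295, 0]) cylinder(h = 370, r = 20);
translate([-1005, 0, 0]) {
  cube([735, 299, 189]);
  translate([0, 299, 189]) cube([735, 299, 189]);
  translate([0, 598, 378]) cube([735, 299, 189]);
  translate([0, 897, 567]) cube([735, 299, 189]);
  translate([0, 1196, 756]) cube([735, 299, 189]);
  translate([0, 1495, 945]) cube([735, 299, 189]);
  translate([0, 1794, 1134]) cube([735, 299, 189]);
}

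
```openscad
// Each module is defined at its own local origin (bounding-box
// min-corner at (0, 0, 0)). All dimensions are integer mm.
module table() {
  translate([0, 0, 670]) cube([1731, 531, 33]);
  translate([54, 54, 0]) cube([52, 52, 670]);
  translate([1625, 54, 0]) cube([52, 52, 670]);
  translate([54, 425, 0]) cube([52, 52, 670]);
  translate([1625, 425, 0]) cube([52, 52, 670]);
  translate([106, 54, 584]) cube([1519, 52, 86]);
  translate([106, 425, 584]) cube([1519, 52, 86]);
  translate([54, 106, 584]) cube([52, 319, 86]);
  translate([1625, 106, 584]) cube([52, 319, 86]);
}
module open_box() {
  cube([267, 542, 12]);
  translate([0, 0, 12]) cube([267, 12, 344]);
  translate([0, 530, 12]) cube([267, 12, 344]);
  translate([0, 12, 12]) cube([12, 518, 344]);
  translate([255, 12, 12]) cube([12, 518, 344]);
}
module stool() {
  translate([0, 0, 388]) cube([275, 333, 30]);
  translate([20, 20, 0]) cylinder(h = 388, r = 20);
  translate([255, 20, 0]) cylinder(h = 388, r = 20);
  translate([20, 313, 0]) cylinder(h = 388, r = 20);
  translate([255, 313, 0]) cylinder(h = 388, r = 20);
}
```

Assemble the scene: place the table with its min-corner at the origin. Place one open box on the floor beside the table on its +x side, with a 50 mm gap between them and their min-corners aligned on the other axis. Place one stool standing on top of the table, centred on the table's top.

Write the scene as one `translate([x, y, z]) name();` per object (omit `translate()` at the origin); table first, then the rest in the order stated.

table();
translate([1781, 0, 0]) open_box();
translate([728, 99, 703]) stool();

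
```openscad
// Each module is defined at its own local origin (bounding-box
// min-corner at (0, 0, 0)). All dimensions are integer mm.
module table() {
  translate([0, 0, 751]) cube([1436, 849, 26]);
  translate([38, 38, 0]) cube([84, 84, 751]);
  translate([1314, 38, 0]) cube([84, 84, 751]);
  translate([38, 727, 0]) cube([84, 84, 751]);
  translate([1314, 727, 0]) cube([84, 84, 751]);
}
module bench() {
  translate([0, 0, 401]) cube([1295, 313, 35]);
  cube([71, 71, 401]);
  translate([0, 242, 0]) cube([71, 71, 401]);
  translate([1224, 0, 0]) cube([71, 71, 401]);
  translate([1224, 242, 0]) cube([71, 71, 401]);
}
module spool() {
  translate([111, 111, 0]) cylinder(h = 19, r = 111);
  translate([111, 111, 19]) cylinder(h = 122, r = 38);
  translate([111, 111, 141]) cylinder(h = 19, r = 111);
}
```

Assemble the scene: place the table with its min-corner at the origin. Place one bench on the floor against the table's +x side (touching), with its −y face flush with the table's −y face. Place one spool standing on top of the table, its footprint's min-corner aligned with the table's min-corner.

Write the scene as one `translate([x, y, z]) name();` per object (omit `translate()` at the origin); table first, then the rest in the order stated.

table();
translate([1436, 0, 0]) bench();
translate([0, 0, 777]) spool();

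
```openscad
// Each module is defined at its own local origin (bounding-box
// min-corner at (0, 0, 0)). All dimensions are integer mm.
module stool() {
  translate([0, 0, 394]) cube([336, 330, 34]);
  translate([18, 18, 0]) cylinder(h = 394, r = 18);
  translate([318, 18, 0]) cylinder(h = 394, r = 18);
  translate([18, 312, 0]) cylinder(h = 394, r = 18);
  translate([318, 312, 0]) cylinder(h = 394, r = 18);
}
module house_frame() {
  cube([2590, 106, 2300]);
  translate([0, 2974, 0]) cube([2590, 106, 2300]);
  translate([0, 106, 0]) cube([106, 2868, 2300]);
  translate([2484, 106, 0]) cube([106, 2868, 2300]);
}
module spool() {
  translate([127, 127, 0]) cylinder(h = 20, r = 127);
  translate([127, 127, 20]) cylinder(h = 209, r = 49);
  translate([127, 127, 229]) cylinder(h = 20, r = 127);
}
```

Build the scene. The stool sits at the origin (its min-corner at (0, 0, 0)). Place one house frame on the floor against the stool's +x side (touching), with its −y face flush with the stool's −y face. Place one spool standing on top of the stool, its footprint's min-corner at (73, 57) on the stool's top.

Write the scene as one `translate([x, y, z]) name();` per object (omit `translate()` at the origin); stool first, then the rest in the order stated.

stool();
translate([336, 0, 0]) house_frame();
translate([73, 57, 428]) spool();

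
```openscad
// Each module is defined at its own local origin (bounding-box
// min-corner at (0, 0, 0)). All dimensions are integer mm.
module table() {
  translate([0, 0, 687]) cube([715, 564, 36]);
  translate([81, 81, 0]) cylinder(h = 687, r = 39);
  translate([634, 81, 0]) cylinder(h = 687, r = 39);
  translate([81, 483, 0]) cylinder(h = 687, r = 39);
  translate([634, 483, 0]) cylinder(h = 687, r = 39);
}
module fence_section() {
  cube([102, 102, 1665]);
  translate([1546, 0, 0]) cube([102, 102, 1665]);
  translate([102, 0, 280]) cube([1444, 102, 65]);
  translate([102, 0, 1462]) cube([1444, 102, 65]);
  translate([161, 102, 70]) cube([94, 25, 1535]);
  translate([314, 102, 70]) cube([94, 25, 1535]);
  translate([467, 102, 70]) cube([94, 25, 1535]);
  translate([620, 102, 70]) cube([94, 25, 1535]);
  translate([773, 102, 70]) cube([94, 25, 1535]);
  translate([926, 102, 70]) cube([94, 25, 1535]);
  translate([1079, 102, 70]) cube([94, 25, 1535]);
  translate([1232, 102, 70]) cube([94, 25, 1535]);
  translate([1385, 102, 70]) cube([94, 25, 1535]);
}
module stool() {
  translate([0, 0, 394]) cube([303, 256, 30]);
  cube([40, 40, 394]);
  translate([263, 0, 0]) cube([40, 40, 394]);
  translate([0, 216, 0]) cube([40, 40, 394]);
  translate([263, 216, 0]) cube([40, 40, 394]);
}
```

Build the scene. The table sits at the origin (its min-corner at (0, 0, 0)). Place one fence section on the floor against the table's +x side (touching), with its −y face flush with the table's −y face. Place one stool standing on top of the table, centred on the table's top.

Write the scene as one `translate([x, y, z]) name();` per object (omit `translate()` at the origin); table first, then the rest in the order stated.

table();
translate([715, 0, 0]) fence_section();
translate([206, 154, 723]) stool();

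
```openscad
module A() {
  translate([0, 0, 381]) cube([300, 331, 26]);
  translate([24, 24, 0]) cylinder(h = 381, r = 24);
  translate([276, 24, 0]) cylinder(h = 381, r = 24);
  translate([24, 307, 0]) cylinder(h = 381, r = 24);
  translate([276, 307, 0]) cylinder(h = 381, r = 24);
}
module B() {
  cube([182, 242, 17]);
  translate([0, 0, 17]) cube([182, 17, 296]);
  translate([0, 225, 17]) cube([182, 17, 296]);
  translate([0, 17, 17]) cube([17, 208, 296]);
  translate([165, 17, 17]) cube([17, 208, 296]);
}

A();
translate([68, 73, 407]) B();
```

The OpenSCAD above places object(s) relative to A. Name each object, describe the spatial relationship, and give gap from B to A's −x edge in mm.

The open box's min-x is at 68; the stool's min-x is 0; gap = 68 mm.

A is a stool. B is an open box. The open box is on top of the stool. The gap from the open box to the stool's −x edge is 68 mm.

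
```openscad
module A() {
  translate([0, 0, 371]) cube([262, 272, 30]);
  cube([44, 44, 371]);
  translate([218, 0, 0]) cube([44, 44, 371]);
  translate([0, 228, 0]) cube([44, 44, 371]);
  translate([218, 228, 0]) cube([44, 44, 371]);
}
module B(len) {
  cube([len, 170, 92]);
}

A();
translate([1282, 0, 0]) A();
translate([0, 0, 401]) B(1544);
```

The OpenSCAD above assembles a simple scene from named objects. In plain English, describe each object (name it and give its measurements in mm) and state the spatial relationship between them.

A is a simple wooden stool: a rectangular seat 262 mm (x) by 272 mm (y), 30 mm thick, top face at z = 401 mm, on four square legs, each 44×44 mm in cross-section. The legs rest on z = 0, each flush with a corner of the seat.

B is a rectangular beam 1544 mm long (x), 170 mm deep (y), 92 mm thick (z).

The beam spans the tops of two stools placed 1020 mm apart, resting at z = 401 mm.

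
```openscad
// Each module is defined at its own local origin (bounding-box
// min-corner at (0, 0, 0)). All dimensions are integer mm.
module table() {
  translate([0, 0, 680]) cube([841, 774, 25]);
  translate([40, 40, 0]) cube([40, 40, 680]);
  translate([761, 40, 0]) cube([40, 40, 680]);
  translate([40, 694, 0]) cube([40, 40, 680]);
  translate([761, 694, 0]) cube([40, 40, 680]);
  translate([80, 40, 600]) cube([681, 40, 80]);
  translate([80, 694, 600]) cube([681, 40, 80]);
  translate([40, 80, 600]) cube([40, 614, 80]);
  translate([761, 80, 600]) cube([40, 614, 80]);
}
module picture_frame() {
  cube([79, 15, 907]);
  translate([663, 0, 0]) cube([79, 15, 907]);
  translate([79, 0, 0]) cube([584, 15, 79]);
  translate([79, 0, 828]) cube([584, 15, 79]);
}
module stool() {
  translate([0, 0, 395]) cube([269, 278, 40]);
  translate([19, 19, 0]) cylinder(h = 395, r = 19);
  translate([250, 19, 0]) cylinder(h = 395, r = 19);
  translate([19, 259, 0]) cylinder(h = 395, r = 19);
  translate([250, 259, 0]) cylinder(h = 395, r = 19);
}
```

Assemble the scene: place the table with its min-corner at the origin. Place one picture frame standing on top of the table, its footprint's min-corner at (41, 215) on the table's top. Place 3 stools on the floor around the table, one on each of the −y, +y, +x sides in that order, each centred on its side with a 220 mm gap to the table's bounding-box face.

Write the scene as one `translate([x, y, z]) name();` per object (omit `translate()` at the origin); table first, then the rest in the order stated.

table();
translate([41, 215, 705]) picture_frame();
translate([286, -498, 0]) stool();
translate([286, 994, 0]) stool();
translate([1061, 248, 0]) stool();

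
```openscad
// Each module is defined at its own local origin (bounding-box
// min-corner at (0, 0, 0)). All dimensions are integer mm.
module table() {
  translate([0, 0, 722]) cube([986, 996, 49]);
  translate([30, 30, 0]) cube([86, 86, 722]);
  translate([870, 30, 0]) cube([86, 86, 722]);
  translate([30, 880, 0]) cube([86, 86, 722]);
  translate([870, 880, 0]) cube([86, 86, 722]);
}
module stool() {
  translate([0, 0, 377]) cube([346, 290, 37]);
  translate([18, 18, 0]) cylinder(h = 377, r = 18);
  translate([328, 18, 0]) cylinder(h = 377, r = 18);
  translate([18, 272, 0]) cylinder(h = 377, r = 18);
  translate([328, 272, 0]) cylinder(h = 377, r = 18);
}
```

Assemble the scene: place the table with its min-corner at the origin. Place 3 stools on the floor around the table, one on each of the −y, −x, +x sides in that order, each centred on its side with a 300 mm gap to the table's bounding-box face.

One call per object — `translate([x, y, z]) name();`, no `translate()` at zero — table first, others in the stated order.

table();
translate([320, -590, 0]) stool();
translate([-646, 353, 0]) stool();
translate([1286, 353, 0]) stool();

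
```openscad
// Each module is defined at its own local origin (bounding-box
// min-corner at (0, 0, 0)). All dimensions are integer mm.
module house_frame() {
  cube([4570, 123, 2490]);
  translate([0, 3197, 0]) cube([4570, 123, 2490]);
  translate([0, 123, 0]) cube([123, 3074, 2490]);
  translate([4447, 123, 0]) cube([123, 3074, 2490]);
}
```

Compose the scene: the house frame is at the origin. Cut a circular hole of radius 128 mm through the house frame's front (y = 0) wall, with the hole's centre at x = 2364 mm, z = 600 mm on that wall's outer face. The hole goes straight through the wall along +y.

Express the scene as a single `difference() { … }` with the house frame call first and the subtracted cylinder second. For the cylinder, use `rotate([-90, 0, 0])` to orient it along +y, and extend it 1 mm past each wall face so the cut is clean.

difference() {
  house_frame();
  translate([2364, -1, 600]) rotate([-90, 0, 0]) cylinder(h = 125, r = 128);
}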